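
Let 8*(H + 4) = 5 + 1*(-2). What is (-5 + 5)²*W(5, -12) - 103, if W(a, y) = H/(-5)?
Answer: -103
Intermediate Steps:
H = -29/8 (H = -4 + (5 + 1*(-2))/8 = -4 + (5 - 2)/8 = -4 + (⅛)*3 = -4 + 3/8 = -29/8 ≈ -3.6250)
W(a, y) = 29/40 (W(a, y) = -29/8/(-5) = -29/8*(-⅕) = 29/40)
(-5 + 5)²*W(5, -12) - 103 = (-5 + 5)²*(29/40) - 103 = 0²*(29/40) - 103 = 0*(29/40) - 103 = 0 - 103 = -103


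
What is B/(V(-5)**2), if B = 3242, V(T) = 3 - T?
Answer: 1621/32 ≈ 50.656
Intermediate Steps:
B/(V(-5)**2) = 3242/((3 - 1*(-5))**2) = 3242/((3 + 5)**2) = 3242/(8**2) = 3242/64 = 3242*(1/64) = 1621/32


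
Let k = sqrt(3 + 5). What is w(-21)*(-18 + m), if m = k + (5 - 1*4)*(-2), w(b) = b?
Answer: 420 - 42*sqrt(2) ≈ 360.60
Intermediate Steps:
k = 2*sqrt(2) (k = sqrt(8) = 2*sqrt(2) ≈ 2.8284)
m = -2 + 2*sqrt(2) (m = 2*sqrt(2) + (5 - 1*4)*(-2) = 2*sqrt(2) + (5 - 4)*(-2) = 2*sqrt(2) + 1*(-2) = 2*sqrt(2) - 2 = -2 + 2*sqrt(2) ≈ 0.82843)
w(-21)*(-18 + m) = -21*(-18 + (-2 + 2*sqrt(2))) = -21*(-20 + 2*sqrt(2)) = 420 - 42*sqrt(2)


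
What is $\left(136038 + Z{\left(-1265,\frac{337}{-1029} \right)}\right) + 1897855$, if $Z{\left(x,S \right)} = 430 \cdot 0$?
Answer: $2033893$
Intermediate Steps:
$Z{\left(x,S \right)} = 0$
$\left(136038 + Z{\left(-1265,\frac{337}{-1029} \right)}\right) + 1897855 = \left(136038 + 0\right) + 1897855 = 136038 + 1897855 = 2033893$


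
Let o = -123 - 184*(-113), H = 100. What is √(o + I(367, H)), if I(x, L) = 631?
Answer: 10*√213 ≈ 145.95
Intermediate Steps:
o = 20669 (o = -123 + 20792 = 20669)
√(o + I(367, H)) = √(20669 + 631) = √21300 = 10*√213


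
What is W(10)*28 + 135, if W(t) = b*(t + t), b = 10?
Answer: 5735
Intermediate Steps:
W(t) = 20*t (W(t) = 10*(t + t) = 10*(2*t) = 20*t)
W(10)*28 + 135 = (20*10)*28 + 135 = 200*28 + 135 = 5600 + 135 = 5735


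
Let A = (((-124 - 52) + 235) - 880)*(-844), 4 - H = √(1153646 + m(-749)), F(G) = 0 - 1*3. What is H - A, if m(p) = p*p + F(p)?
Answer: -692920 - 6*√47629 ≈ -6.9423e+5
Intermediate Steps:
F(G) = -3 (F(G) = 0 - 3 = -3)
m(p) = -3 + p² (m(p) = p*p - 3 = p² - 3 = -3 + p²)
H = 4 - 6*√47629 (H = 4 - √(1153646 + (-3 + (-749)²)) = 4 - √(1153646 + (-3 + 561001)) = 4 - √(1153646 + 560998) = 4 - √1714644 = 4 - 6*√47629 ≈ -1305.4)
A = 692924 (A = ((-176 + 235) - 880)*(-844) = (59 - 880)*(-844) = -821*(-844) = 692924)
H - A = (4 - 6*√47629) - 1*692924 = (4 - 6*√47629) - 692924 = -692920 - 6*√47629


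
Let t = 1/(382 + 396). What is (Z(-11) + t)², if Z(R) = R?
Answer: 73222249/605284 ≈ 120.97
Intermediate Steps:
t = 1/778 ≈ 0.0012853
(Z(-11) + t)² = (-11 + 1/778)² = (-8557/778)² = 73222249/605284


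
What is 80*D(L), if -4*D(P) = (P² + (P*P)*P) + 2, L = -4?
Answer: 920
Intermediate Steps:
D(P) = -½ - P²/4 - P³/4 (D(P) = -((P² + (P*P)*P) + 2)/4 = -((P² + P²*P) + 2)/4 = -((P² + P³) + 2)/4 = -(2 + P² + P³)/4 = -½ - P²/4 - P³/4)
80*D(L) = 80*(-½ - ¼*(-4)² - ¼*(-4)³) = 80*(-½ - ¼*16 - ¼*(-64)) = 80*(-½ - 4 + 16) = 80*(23/2) = 920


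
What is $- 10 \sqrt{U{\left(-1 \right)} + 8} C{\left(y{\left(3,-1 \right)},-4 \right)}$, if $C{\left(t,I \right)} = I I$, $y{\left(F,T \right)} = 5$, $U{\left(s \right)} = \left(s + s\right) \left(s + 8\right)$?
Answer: $- 160 i \sqrt{6} \approx - 391.92 i$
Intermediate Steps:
$U{\left(s \right)} = 2 s \left(8 + s\right)$
$C{\left(t,I \right)} = I^{2}$
$- 10 \sqrt{U{\left(-1 \right)} + 8} C{\left(y{\left(3,-1 \right)},-4 \right)} = - 10 \sqrt{2 \left(-1\right) \left(8 - 1\right) + 8} \left(-4\right)^{2} = - 10 \sqrt{2 \left(-1\right) 7 + 8} \cdot 16 = - 10 \sqrt{-14 + 8} \cdot 16 = - 10 \sqrt{-6} \cdot 16 = - 10 i \sqrt{6} \cdot 16 = - 160 i \sqrt{6}$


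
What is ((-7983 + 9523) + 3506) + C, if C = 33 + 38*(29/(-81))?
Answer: 410297/81 ≈ 5065.4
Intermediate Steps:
C = 1571/81 (C = 33 + 38*(29*(-1/81)) = 33 + 38*(-29/81) = 33 - 1102/81 = 1571/81 ≈ 19.395)
((-7983 + 9523) + 3506) + C = ((-7983 + 9523) + 3506) + 1571/81 = (1540 + 3506) + 1571/81 = 5046 + 1571/81 = 410297/81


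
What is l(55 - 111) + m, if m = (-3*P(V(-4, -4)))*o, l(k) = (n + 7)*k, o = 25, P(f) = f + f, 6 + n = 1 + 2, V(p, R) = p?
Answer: 376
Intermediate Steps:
n = -3 (n = -6 + (1 + 2) = -6 + 3 = -3)
P(f) = 2*f
l(k) = 4*k (l(k) = (-3 + 7)*k = 4*k)
m = 600 (m = -6*(-4)*25 = -3*(-8)*25 = 24*25 = 600)
l(55 - 111) + m = 4*(55 - 111) + 600 = 4*(-56) + 600 = -224 + 600 = 376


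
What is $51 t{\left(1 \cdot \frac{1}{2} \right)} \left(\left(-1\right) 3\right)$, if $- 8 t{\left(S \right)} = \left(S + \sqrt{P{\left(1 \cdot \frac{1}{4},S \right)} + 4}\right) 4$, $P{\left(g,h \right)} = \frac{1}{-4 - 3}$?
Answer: $\frac{153}{4} + \frac{459 \sqrt{21}}{14} \approx 188.49$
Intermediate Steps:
$P{\left(g,h \right)} = - \frac{1}{7}$ ($P{\left(g,h \right)} = \frac{1}{-7} = - \frac{1}{7}$)
$t{\left(S \right)} = - \frac{3 \sqrt{21}}{14} - \frac{S}{2}$ ($t{\left(S \right)} = - \frac{\left(S + \sqrt{- \frac{1}{7} + 4}\right) 4}{8} = - \frac{\left(S + \sqrt{\frac{27}{7}}\right) 4}{8} = - \frac{\left(S + \frac{3 \sqrt{21}}{7}\right) 4}{8} = - \frac{4 S + \frac{12 \sqrt{21}}{7}}{8} = - \frac{3 \sqrt{21}}{14} - \frac{S}{2}$)
$51 t{\left(1 \cdot \frac{1}{2} \right)} \left(\left(-1\right) 3\right) = 51 \left(- \frac{3 \sqrt{21}}{14} - \frac{1 \cdot \frac{1}{2}}{2}\right) \left(\left(-1\right) 3\right) = 51 \left(- \frac{3 \sqrt{21}}{14} - \frac{1 \cdot \frac{1}{2}}{2}\right) \left(-3\right) = 51 \left(- \frac{3 \sqrt{21}}{14} - \frac{1}{4}\right) \left(-3\right) = 51 \left(- \frac{1}{4} - \frac{3 \sqrt{21}}{14}\right) \left(-3\right) = 51 \left(\frac{3}{4} + \frac{9 \sqrt{21}}{14}\right) = \frac{153}{4} + \frac{459 \sqrt{21}}{14}$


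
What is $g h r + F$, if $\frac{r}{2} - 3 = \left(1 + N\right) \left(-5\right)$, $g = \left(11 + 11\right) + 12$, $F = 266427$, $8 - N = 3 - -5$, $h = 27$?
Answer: $262755$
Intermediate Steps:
$N = 0$ ($N = 8 - \left(3 - -5\right) = 8 - \left(3 + 5\right) = 8 - 8 = 0$)
$g = 34$ ($g = 22 + 12 = 34$)
$r = -4$ ($r = 6 + 2 \left(1 + 0\right) \left(-5\right) = 6 + 2 \cdot 1 \left(-5\right) = 6 + 2 \left(-5\right) = 6 - 10 = -4$)
$g h r + F = 34 \cdot 27 \left(-4\right) + 266427 = 918 \left(-4\right) + 266427 = -3672 + 266427 = 262755$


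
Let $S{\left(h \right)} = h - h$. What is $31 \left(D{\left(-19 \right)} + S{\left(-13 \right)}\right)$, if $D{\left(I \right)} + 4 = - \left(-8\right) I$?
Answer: $-4836$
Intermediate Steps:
$S{\left(h \right)} = 0$
$D{\left(I \right)} = -4 + 8 I$ ($D{\left(I \right)} = -4 - - 8 I = -4 + 8 I$)
$31 \left(D{\left(-19 \right)} + S{\left(-13 \right)}\right) = 31 \left(\left(-4 + 8 \left(-19\right)\right) + 0\right) = 31 \left(\left(-4 - 152\right) + 0\right) = 31 \left(-156 + 0\right) = 31 \left(-156\right) = -4836$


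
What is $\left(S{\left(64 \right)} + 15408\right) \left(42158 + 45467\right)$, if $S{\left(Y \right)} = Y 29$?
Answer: $1512758000$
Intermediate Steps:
$S{\left(Y \right)} = 29 Y$
$\left(S{\left(64 \right)} + 15408\right) \left(42158 + 45467\right) = \left(29 \cdot 64 + 15408\right) \left(42158 + 45467\right) = \left(1856 + 15408\right) 87625 = 17264 \cdot 87625 = 1512758000$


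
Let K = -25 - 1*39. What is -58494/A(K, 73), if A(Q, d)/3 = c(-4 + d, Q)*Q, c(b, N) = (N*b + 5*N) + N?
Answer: -9749/153600 ≈ -0.063470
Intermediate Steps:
K = -64 (K = -25 - 39 = -64)
c(b, N) = 6*N + N*b (c(b, N) = (5*N + N*b) + N = 6*N + N*b)
A(Q, d) = 3*Q²*(2 + d) (A(Q, d) = 3*((Q*(6 + (-4 + d)))*Q) = 3*((Q*(2 + d))*Q) = 3*(Q²*(2 + d)) = 3*Q²*(2 + d))
-58494/A(K, 73) = -58494*1/(12288*(2 + 73)) = -58494/(3*4096*75) = -58494/921600 = -58494*1/921600 = -9749/153600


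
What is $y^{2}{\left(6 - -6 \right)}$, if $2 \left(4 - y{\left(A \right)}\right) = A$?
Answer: $4$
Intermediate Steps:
$y{\left(A \right)} = 4 - \frac{A}{2}$
$y^{2}{\left(6 - -6 \right)} = \left(4 - \frac{6 - -6}{2}\right)^{2} = \left(4 - \frac{6 + 6}{2}\right)^{2} = \left(4 - 6\right)^{2} = \left(-2\right)^{2} = 4$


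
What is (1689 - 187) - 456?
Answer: 1046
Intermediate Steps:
(1689 - 187) - 456 = 1502 - 456 = 1046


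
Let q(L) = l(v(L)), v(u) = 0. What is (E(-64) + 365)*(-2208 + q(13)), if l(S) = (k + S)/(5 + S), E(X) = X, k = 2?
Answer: -3322438/5 ≈ -6.6449e+5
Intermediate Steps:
l(S) = (2 + S)/(5 + S)
q(L) = ⅖ (q(L) = (2 + 0)/(5 + 0) = 2/5 = (⅕)*2 = ⅖)
(E(-64) + 365)*(-2208 + q(13)) = (-64 + 365)*(-2208 + ⅖) = 301*(-11038/5) = -3322438/5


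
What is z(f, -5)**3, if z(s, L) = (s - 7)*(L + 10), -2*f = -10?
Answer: -1000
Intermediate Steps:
f = 5 (f = -1/2*(-10) = 5)
z(s, L) = (-7 + s)*(10 + L)
z(f, -5)**3 = (-70 - 7*(-5) + 10*5 - 5*5)**3 = (-70 + 35 + 50 - 25)**3 = (-10)**3 = -1000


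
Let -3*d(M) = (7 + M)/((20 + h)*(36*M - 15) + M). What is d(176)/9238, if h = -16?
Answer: -61/235199480 ≈ -2.5935e-7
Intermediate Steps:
d(M) = -(7 + M)/(3*(-60 + 145*M)) (d(M) = -(7 + M)/(3*((20 - 16)*(36*M - 15) + M)) = -(7 + M)/(3*(4*(-15 + 36*M) + M)) = -(7 + M)/(3*((-60 + 144*M) + M)) = -(7 + M)/(3*(-60 + 145*M)))
d(176)/9238 = ((-7 - 1*176)/(15*(-12 + 29*176)))/9238 = ((-7 - 176)/(15*(-12 + 5104)))*(1/9238) = ((1/15)*(-183)/5092)*(1/9238) = ((1/15)*(1/5092)*(-183))*(1/9238) = -61/25460*1/9238 = -61/235199480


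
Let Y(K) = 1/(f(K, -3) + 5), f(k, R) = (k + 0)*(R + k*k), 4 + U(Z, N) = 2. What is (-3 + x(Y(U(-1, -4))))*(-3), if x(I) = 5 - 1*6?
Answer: 12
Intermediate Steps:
U(Z, N) = -2 (U(Z, N) = -4 + 2 = -2)
f(k, R) = k*(R + k²)
Y(K) = 1/(5 + K*(-3 + K²)) (Y(K) = 1/(K*(-3 + K²) + 5) = 1/(5 + K*(-3 + K²)))
x(I) = -1 (x(I) = 5 - 6 = -1)
(-3 + x(Y(U(-1, -4))))*(-3) = (-3 - 1)*(-3) = -4*(-3) = 12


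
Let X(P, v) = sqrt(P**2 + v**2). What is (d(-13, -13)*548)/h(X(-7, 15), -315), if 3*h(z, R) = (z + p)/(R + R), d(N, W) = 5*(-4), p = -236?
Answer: -271588800/3079 - 1150800*sqrt(274)/3079 ≈ -94394.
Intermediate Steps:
d(N, W) = -20
h(z, R) = (-236 + z)/(6*R) (h(z, R) = ((z - 236)/(R + R))/3 = ((-236 + z)/((2*R)))/3 = ((-236 + z)*(1/(2*R)))/3 = ((-236 + z)/(2*R))/3 = (-236 + z)/(6*R))
(d(-13, -13)*548)/h(X(-7, 15), -315) = (-20*548)/(((1/6)*(-236 + sqrt((-7)**2 + 15**2))/(-315))) = -10960*(-1890/(-236 + sqrt(49 + 225))) = -10960*(-1890/(-236 + sqrt(274))) = -10960/(118/945 - sqrt(274)/1890)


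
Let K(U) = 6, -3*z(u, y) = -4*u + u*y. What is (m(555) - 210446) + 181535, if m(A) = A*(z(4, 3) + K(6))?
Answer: -24841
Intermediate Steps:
z(u, y) = 4*u/3 - u*y/3 (z(u, y) = -(-4*u + u*y)/3 = 4*u/3 - u*y/3)
m(A) = 22*A/3 (m(A) = A*((⅓)*4*(4 - 1*3) + 6) = A*((⅓)*4*(4 - 3) + 6) = A*((⅓)*4*1 + 6) = A*(4/3 + 6) = A*(22/3) = 22*A/3)
(m(555) - 210446) + 181535 = ((22/3)*555 - 210446) + 181535 = (4070 - 210446) + 181535 = -206376 + 181535 = -24841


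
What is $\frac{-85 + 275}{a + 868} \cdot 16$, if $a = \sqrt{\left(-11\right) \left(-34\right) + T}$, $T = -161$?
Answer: $\frac{2638720}{753211} - \frac{3040 \sqrt{213}}{753211} \approx 3.4444$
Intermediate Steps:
$a = \sqrt{213}$ ($a = \sqrt{\left(-11\right) \left(-34\right) - 161} = \sqrt{374 - 161} = \sqrt{213} \approx 14.595$)
$\frac{-85 + 275}{a + 868} \cdot 16 = \frac{-85 + 275}{\sqrt{213} + 868} \cdot 16 = \frac{190}{868 + \sqrt{213}} \cdot 16 = \frac{3040}{868 + \sqrt{213}}$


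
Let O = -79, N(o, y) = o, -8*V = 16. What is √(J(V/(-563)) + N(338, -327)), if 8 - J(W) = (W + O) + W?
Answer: √134709573/563 ≈ 20.615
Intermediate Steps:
V = -2 (V = -⅛*16 = -2)
J(W) = 87 - 2*W (J(W) = 8 - ((W - 79) + W) = 8 - ((-79 + W) + W) = 8 - (-79 + 2*W) = 8 + (79 - 2*W) = 87 - 2*W)
√(J(V/(-563)) + N(338, -327)) = √((87 - (-4)/(-563)) + 338) = √((87 - (-4)*(-1)/563) + 338) = √((87 - 2*2/563) + 338) = √((87 - 4/563) + 338) = √(48977/563 + 338) = √(239271/563) = √134709573/563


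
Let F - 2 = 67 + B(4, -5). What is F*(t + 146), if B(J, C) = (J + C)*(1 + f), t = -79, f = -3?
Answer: 4757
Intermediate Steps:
B(J, C) = -2*C - 2*J (B(J, C) = (J + C)*(1 - 3) = (C + J)*(-2) = -2*C - 2*J)
F = 71 (F = 2 + (67 + (-2*(-5) - 2*4)) = 2 + (67 + (10 - 8)) = 2 + (67 + 2) = 2 + 69 = 71)
F*(t + 146) = 71*(-79 + 146) = 71*67 = 4757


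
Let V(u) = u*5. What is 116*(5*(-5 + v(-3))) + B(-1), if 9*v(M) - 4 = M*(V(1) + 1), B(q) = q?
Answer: -34229/9 ≈ -3803.2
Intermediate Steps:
V(u) = 5*u
v(M) = 4/9 + 2*M/3 (v(M) = 4/9 + (M*(5*1 + 1))/9 = 4/9 + (M*(5 + 1))/9 = 4/9 + (M*6)/9 = 4/9 + (6*M)/9 = 4/9 + 2*M/3)
116*(5*(-5 + v(-3))) + B(-1) = 116*(5*(-5 + (4/9 + (⅔)*(-3)))) - 1 = 116*(5*(-5 + (4/9 - 2))) - 1 = 116*(5*(-5 - 14/9)) - 1 = 116*(5*(-59/9)) - 1 = 116*(-295/9) - 1 = -34220/9 - 1 = -34229/9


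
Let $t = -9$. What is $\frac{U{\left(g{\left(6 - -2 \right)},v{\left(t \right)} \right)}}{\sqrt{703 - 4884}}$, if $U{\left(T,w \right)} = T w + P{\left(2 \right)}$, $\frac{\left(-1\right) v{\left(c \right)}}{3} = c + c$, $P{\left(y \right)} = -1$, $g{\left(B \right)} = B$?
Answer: $- \frac{431 i \sqrt{4181}}{4181} \approx - 6.6656 i$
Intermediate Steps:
$v{\left(c \right)} = - 6 c$ ($v{\left(c \right)} = - 3 \left(c + c\right) = - 3 \cdot 2 c = - 6 c$)
$U{\left(T,w \right)} = -1 + T w$ ($U{\left(T,w \right)} = T w - 1 = -1 + T w$)
$\frac{U{\left(g{\left(6 - -2 \right)},v{\left(t \right)} \right)}}{\sqrt{703 - 4884}} = \frac{-1 + \left(6 - -2\right) \left(\left(-6\right) \left(-9\right)\right)}{\sqrt{703 - 4884}} = \frac{-1 + \left(6 + 2\right) 54}{\sqrt{-4181}} = \frac{-1 + 8 \cdot 54}{i \sqrt{4181}} = \left(-1 + 432\right) \left(- \frac{i \sqrt{4181}}{4181}\right) = 431 \left(- \frac{i \sqrt{4181}}{4181}\right) = - \frac{431 i \sqrt{4181}}{4181}$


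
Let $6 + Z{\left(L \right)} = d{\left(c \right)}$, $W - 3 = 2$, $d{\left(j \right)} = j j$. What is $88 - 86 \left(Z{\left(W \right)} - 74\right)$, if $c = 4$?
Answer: $5592$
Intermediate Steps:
$d{\left(j \right)} = j^{2}$
$W = 5$ ($W = 3 + 2 = 5$)
$Z{\left(L \right)} = 10$ ($Z{\left(L \right)} = -6 + 4^{2} = -6 + 16 = 10$)
$88 - 86 \left(Z{\left(W \right)} - 74\right) = 88 - 86 \left(10 - 74\right) = 88 - -5504 = 88 + 5504 = 5592$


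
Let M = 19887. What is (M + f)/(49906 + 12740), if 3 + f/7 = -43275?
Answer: -94353/20882 ≈ -4.5184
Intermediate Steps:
f = -302946 (f = -21 + 7*(-43275) = -21 - 302925 = -302946)
(M + f)/(49906 + 12740) = (19887 - 302946)/(49906 + 12740) = -283059/62646 = -283059*1/62646 = -94353/20882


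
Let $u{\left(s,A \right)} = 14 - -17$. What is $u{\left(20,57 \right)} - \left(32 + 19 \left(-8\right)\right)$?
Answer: $151$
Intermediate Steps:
$u{\left(s,A \right)} = 31$ ($u{\left(s,A \right)} = 14 + 17 = 31$)
$u{\left(20,57 \right)} - \left(32 + 19 \left(-8\right)\right) = 31 - \left(32 + 19 \left(-8\right)\right) = 31 - \left(32 - 152\right) = 31 - -120 = 31 + 120 = 151$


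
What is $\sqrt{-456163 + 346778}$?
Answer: $i \sqrt{109385} \approx 330.73 i$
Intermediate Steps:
$\sqrt{-456163 + 346778} = \sqrt{-109385} = i \sqrt{109385}$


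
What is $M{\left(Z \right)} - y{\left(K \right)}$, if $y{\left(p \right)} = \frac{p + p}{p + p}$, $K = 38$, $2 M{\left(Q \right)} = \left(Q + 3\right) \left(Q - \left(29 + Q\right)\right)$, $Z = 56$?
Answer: $- \frac{1713}{2} \approx -856.5$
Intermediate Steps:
$M{\left(Q \right)} = - \frac{87}{2} - \frac{29 Q}{2}$ ($M{\left(Q \right)} = \frac{\left(Q + 3\right) \left(Q - \left(29 + Q\right)\right)}{2} = \frac{\left(3 + Q\right) \left(-29\right)}{2} = \frac{-87 - 29 Q}{2} = - \frac{87}{2} - \frac{29 Q}{2}$)
$y{\left(p \right)} = 1$ ($y{\left(p \right)} = \frac{2 p}{2 p} = 2 p \frac{1}{2 p} = 1$)
$M{\left(Z \right)} - y{\left(K \right)} = \left(- \frac{87}{2} - 812\right) - 1 = - \frac{1711}{2} - 1 = - \frac{1713}{2}$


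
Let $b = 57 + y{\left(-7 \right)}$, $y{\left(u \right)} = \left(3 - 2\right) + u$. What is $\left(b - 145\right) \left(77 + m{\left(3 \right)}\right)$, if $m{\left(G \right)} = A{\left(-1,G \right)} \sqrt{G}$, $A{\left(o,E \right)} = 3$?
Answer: $-7238 - 282 \sqrt{3} \approx -7726.4$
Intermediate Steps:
$y{\left(u \right)} = 1 + u$
$m{\left(G \right)} = 3 \sqrt{G}$
$b = 51$ ($b = 57 + \left(1 - 7\right) = 57 - 6 = 51$)
$\left(b - 145\right) \left(77 + m{\left(3 \right)}\right) = \left(51 - 145\right) \left(77 + 3 \sqrt{3}\right) = - 94 \left(77 + 3 \sqrt{3}\right) = -7238 - 282 \sqrt{3}$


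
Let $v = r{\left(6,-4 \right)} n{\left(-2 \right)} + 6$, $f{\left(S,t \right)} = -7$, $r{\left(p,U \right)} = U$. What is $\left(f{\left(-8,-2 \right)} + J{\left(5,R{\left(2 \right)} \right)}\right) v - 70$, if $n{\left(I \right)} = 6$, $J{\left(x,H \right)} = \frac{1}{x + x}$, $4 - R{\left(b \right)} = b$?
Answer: $\frac{271}{5} \approx 54.2$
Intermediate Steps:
$R{\left(b \right)} = 4 - b$
$J{\left(x,H \right)} = \frac{1}{2 x}$
$v = -18$ ($v = \left(-4\right) 6 + 6 = -24 + 6 = -18$)
$\left(f{\left(-8,-2 \right)} + J{\left(5,R{\left(2 \right)} \right)}\right) v - 70 = \left(-7 + \frac{1}{2 \cdot 5}\right) \left(-18\right) - 70 = \left(-7 + \frac{1}{2} \cdot \frac{1}{5}\right) \left(-18\right) - 70 = \left(-7 + \frac{1}{10}\right) \left(-18\right) - 70 = \left(- \frac{69}{10}\right) \left(-18\right) - 70 = \frac{621}{5} - 70 = \frac{271}{5}$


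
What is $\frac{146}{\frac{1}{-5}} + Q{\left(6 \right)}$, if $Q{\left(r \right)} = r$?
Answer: $-724$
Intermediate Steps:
$\frac{146}{\frac{1}{-5}} + Q{\left(6 \right)} = \frac{146}{\frac{1}{-5}} + 6 = \frac{146}{- \frac{1}{5}} + 6 = 146 \left(-5\right) + 6 = -730 + 6 = -724$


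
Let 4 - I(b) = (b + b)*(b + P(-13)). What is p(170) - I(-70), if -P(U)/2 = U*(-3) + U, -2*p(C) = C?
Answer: 16991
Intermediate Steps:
p(C) = -C/2
P(U) = 4*U (P(U) = -2*(U*(-3) + U) = -2*(-3*U + U) = -(-4)*U = 4*U)
I(b) = 4 - 2*b*(-52 + b) (I(b) = 4 - (b + b)*(b + 4*(-13)) = 4 - 2*b*(b - 52) = 4 - 2*b*(-52 + b))
p(170) - I(-70) = -1/2*170 - (4 - 2*(-70)**2 + 104*(-70)) = -85 - (4 - 2*4900 - 7280) = -85 - (4 - 9800 - 7280) = -85 - 1*(-17076) = -85 + 17076 = 16991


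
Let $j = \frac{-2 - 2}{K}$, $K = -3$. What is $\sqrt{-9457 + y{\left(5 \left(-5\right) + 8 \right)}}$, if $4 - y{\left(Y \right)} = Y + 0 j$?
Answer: $2 i \sqrt{2359} \approx 97.139 i$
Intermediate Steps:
$j = \frac{4}{3}$ ($j = \frac{-2 - 2}{-3} = \left(-4\right) \left(- \frac{1}{3}\right) = \frac{4}{3} \approx 1.3333$)
$y{\left(Y \right)} = 4 - Y$ ($y{\left(Y \right)} = 4 - \left(Y + 0 \cdot \frac{4}{3}\right) = 4 - \left(Y + 0\right) = 4 - Y$)
$\sqrt{-9457 + y{\left(5 \left(-5\right) + 8 \right)}} = \sqrt{-9457 + \left(4 - \left(5 \left(-5\right) + 8\right)\right)} = \sqrt{-9457 + \left(4 - \left(-25 + 8\right)\right)} = \sqrt{-9457 + \left(4 - -17\right)} = \sqrt{-9457 + \left(4 + 17\right)} = \sqrt{-9457 + 21} = \sqrt{-9436} = 2 i \sqrt{2359}$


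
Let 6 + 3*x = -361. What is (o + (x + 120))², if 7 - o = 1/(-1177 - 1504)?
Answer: 1409026369/64689849 ≈ 21.781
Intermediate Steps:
x = -367/3 (x = -2 + (⅓)*(-361) = -2 - 361/3 = -367/3 ≈ -122.33)
o = 18768/2681 (o = 7 - 1/(-1177 - 1504) = 7 - 1/(-2681) = 7 - 1*(-1/2681) = 7 + 1/2681 = 18768/2681 ≈ 7.0004)
(o + (x + 120))² = (18768/2681 + (-367/3 + 120))² = (18768/2681 - 7/3)² = (37537/8043)² = 1409026369/64689849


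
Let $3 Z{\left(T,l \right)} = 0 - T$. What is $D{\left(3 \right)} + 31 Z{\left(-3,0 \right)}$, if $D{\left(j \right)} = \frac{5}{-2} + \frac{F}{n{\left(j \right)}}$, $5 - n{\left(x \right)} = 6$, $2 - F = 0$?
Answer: $\frac{53}{2} \approx 26.5$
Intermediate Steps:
$F = 2$ ($F = 2 - 0 = 2 + 0 = 2$)
$Z{\left(T,l \right)} = - \frac{T}{3}$ ($Z{\left(T,l \right)} = \frac{0 - T}{3} = \frac{\left(-1\right) T}{3} = - \frac{T}{3}$)
$n{\left(x \right)} = -1$ ($n{\left(x \right)} = 5 - 6 = -1$)
$D{\left(j \right)} = - \frac{9}{2}$ ($D{\left(j \right)} = \frac{5}{-2} + \frac{2}{-1} = 5 \left(- \frac{1}{2}\right) + 2 \left(-1\right) = - \frac{5}{2} - 2 = - \frac{9}{2}$)
$D{\left(3 \right)} + 31 Z{\left(-3,0 \right)} = - \frac{9}{2} + 31 \left(\left(- \frac{1}{3}\right) \left(-3\right)\right) = - \frac{9}{2} + 31 \cdot 1 = - \frac{9}{2} + 31 = \frac{53}{2}$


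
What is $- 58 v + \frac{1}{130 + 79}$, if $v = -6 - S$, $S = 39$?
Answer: $\frac{545491}{209} \approx 2610.0$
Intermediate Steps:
$v = -45$ ($v = -6 - 39 = -45$)
$- 58 v + \frac{1}{130 + 79} = \left(-58\right) \left(-45\right) + \frac{1}{130 + 79} = 2610 + \frac{1}{209} = \frac{545491}{209}$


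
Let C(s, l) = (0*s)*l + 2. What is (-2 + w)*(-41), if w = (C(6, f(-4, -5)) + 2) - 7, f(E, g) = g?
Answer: 205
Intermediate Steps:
C(s, l) = 2 (C(s, l) = 0*l + 2 = 0 + 2 = 2)
w = -3 (w = (2 + 2) - 7 = 4 - 7 = -3)
(-2 + w)*(-41) = (-2 - 3)*(-41) = -5*(-41) = 205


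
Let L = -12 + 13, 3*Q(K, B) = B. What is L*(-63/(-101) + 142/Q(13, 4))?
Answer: 21639/202 ≈ 107.12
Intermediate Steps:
Q(K, B) = B/3
L = 1
L*(-63/(-101) + 142/Q(13, 4)) = 1*(-63/(-101) + 142/(((⅓)*4))) = 1*(-63*(-1/101) + 142/(4/3)) = 1*(63/101 + 142*(¾)) = 1*(63/101 + 213/2) = 1*(21639/202) = 21639/202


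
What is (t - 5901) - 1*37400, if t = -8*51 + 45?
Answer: -43664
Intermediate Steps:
t = -363 (t = -408 + 45 = -363)
(t - 5901) - 1*37400 = (-363 - 5901) - 1*37400 = -6264 - 37400 = -43664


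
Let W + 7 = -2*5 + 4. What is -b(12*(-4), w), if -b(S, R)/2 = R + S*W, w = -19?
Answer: 1210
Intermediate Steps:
W = -13 (W = -7 + (-2*5 + 4) = -7 + (-10 + 4) = -7 - 6 = -13)
b(S, R) = -2*R + 26*S (b(S, R) = -2*(R + S*(-13)) = -2*(R - 13*S) = -2*R + 26*S)
-b(12*(-4), w) = -(-2*(-19) + 26*(12*(-4))) = -(38 + 26*(-48)) = -(38 - 1248) = -1*(-1210) = 1210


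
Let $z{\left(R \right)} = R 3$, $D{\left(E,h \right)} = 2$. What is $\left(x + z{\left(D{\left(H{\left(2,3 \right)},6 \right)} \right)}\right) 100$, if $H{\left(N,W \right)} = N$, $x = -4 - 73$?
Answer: $-7100$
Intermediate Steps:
$x = -77$ ($x = -4 - 73 = -77$)
$z{\left(R \right)} = 3 R$
$\left(x + z{\left(D{\left(H{\left(2,3 \right)},6 \right)} \right)}\right) 100 = \left(-77 + 3 \cdot 2\right) 100 = \left(-77 + 6\right) 100 = \left(-71\right) 100 = -7100$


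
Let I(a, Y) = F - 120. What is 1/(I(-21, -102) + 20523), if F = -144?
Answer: 1/20259 ≈ 4.9361e-5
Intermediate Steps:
I(a, Y) = -264 (I(a, Y) = -144 - 120 = -264)
1/(I(-21, -102) + 20523) = 1/(-264 + 20523) = 1/20259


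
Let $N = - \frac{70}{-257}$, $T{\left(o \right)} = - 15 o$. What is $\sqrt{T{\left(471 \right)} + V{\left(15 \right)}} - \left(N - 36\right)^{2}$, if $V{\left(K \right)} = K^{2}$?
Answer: $- \frac{84309124}{66049} + 6 i \sqrt{190} \approx -1276.5 + 82.704 i$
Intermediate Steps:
$N = \frac{70}{257}$ ($N = \left(-70\right) \left(- \frac{1}{257}\right) = \frac{70}{257} \approx 0.27237$)
$\sqrt{T{\left(471 \right)} + V{\left(15 \right)}} - \left(N - 36\right)^{2} = \sqrt{\left(-15\right) 471 + 15^{2}} - \left(\frac{70}{257} - 36\right)^{2} = \sqrt{-7065 + 225} - \left(- \frac{9182}{257}\right)^{2} = \sqrt{-6840} - \frac{84309124}{66049} = 6 i \sqrt{190} - \frac{84309124}{66049} = - \frac{84309124}{66049} + 6 i \sqrt{190}$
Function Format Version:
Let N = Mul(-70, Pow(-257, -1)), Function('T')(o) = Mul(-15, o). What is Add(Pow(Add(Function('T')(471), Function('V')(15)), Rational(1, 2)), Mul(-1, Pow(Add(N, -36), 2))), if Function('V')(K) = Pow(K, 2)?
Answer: Add(Rational(-84309124, 66049), Mul(6, I, Pow(190, Rational(1, 2)))) ≈ Add(-1276.5, Mul(82.704, I))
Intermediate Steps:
N = Rational(70, 257) (N = Mul(-70, Rational(-1, 257)) = Rational(70, 257) ≈ 0.27237)
Add(Pow(Add(Function('T')(471), Function('V')(15)), Rational(1, 2)), Mul(-1, Pow(Add(N, -36), 2))) = Add(Pow(Add(Mul(-15, 471), Pow(15, 2)), Rational(1, 2)), Mul(-1, Pow(Add(Rational(70, 257), -36), 2))) = Add(Pow(Add(-7065, 225), Rational(1, 2)), Mul(-1, Pow(Rational(-9182, 257), 2))) = Add(Pow(-6840, Rational(1, 2)), Mul(-1, Rational(84309124, 66049))) = Add(Mul(6, I, Pow(190, Rational(1, 2))), Rational(-84309124, 66049)) = Add(Rational(-84309124, 66049), Mul(6, I, Pow(190, Rational(1, 2))))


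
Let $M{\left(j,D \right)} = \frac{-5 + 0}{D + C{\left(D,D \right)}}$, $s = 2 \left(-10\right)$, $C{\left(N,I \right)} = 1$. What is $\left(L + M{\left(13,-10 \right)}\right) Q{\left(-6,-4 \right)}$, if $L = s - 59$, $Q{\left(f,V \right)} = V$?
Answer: $\frac{2824}{9} \approx 313.78$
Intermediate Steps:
$s = -20$
$M{\left(j,D \right)} = - \frac{5}{1 + D}$ ($M{\left(j,D \right)} = \frac{-5 + 0}{D + 1} = - \frac{5}{1 + D}$)
$L = -79$ ($L = -20 - 59 = -79$)
$\left(L + M{\left(13,-10 \right)}\right) Q{\left(-6,-4 \right)} = \left(-79 - \frac{5}{1 - 10}\right) \left(-4\right) = \left(-79 - \frac{5}{-9}\right) \left(-4\right) = \left(-79 - - \frac{5}{9}\right) \left(-4\right) = \left(-79 + \frac{5}{9}\right) \left(-4\right) = \left(- \frac{706}{9}\right) \left(-4\right) = \frac{2824}{9}$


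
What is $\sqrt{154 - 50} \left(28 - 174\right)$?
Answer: $- 292 \sqrt{26} \approx -1488.9$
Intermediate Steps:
$\sqrt{154 - 50} \left(28 - 174\right) = \sqrt{104} \left(28 - 174\right) = 2 \sqrt{26} \left(28 - 174\right) = 2 \sqrt{26} \left(-146\right) = - 292 \sqrt{26}$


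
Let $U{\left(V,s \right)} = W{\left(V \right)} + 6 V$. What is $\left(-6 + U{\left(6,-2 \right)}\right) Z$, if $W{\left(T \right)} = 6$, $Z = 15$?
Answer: $540$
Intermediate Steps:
$U{\left(V,s \right)} = 6 + 6 V$
$\left(-6 + U{\left(6,-2 \right)}\right) Z = \left(-6 + \left(6 + 6 \cdot 6\right)\right) 15 = \left(-6 + \left(6 + 36\right)\right) 15 = \left(-6 + 42\right) 15 = 36 \cdot 15 = 540$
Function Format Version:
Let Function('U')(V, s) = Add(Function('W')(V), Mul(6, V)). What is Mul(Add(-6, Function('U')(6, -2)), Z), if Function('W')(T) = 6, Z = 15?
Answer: 540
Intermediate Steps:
Function('U')(V, s) = Add(6, Mul(6, V))
Mul(Add(-6, Function('U')(6, -2)), Z) = Mul(Add(-6, Add(6, Mul(6, 6))), 15) = Mul(Add(-6, Add(6, 36)), 15) = Mul(Add(-6, 42), 15) = Mul(36, 15) = 540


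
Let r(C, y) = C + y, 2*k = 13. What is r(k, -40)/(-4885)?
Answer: 67/9770 ≈ 0.0068577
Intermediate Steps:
k = 13/2 (k = (½)*13 = 13/2 ≈ 6.5000)
r(k, -40)/(-4885) = (13/2 - 40)/(-4885) = -67/2*(-1/4885) = 67/9770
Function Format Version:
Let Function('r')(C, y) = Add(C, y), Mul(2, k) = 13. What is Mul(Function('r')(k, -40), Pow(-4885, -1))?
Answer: Rational(67, 9770) ≈ 0.0068577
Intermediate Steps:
k = Rational(13, 2) (k = Mul(Rational(1, 2), 13) = Rational(13, 2) ≈ 6.5000)
Mul(Function('r')(k, -40), Pow(-4885, -1)) = Mul(Add(Rational(13, 2), -40), Pow(-4885, -1)) = Mul(Rational(-67, 2), Rational(-1, 4885)) = Rational(67, 9770)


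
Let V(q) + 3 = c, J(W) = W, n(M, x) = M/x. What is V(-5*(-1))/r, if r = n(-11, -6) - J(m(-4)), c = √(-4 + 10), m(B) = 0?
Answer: -18/11 + 6*√6/11 ≈ -0.30028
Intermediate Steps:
c = √6 ≈ 2.4495
r = 11/6 (r = -11/(-6) - 1*0 = -11*(-⅙) + 0 = 11/6 + 0 = 11/6 ≈ 1.8333)
V(q) = -3 + √6
V(-5*(-1))/r = (-3 + √6)/(11/6) = (-3 + √6)*(6/11) = -18/11 + 6*√6/11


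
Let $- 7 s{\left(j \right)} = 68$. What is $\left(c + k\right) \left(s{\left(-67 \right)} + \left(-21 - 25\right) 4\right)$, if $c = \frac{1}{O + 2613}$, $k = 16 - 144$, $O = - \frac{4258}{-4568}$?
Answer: $\frac{1036236221424}{41791547} \approx 24795.0$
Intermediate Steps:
$s{\left(j \right)} = - \frac{68}{7}$ ($s{\left(j \right)} = \left(- \frac{1}{7}\right) 68 = - \frac{68}{7}$)
$O = \frac{2129}{2284}$ ($O = \left(-4258\right) \left(- \frac{1}{4568}\right) = \frac{2129}{2284} \approx 0.93214$)
$k = -128$ ($k = 16 - 144 = -128$)
$c = \frac{2284}{5970221}$ ($c = \frac{1}{\frac{2129}{2284} + 2613} = \frac{1}{\frac{5970221}{2284}} = \frac{2284}{5970221} \approx 0.00038257$)
$\left(c + k\right) \left(s{\left(-67 \right)} + \left(-21 - 25\right) 4\right) = \left(\frac{2284}{5970221} - 128\right) \left(- \frac{68}{7} + \left(-21 - 25\right) 4\right) = - \frac{764186004 \left(- \frac{68}{7} - 184\right)}{5970221} = \left(- \frac{764186004}{5970221}\right) \left(- \frac{1356}{7}\right) = \frac{1036236221424}{41791547}$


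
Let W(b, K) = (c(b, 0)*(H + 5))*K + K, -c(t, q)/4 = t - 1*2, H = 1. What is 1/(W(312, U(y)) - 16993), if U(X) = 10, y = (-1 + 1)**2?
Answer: -1/91383 ≈ -1.0943e-5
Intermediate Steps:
y = 0 (y = 0**2 = 0)
c(t, q) = 8 - 4*t (c(t, q) = -4*(t - 1*2) = -4*(t - 2) = -4*(-2 + t) = 8 - 4*t)
W(b, K) = K + K*(48 - 24*b) (W(b, K) = ((8 - 4*b)*(1 + 5))*K + K = ((8 - 4*b)*6)*K + K = (48 - 24*b)*K + K = K*(48 - 24*b) + K = K + K*(48 - 24*b))
1/(W(312, U(y)) - 16993) = 1/(10*(49 - 24*312) - 16993) = 1/(10*(49 - 7488) - 16993) = 1/(10*(-7439) - 16993) = 1/(-74390 - 16993) = 1/(-91383) = -1/91383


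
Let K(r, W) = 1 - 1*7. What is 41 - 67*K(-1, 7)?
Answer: 443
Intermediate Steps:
K(r, W) = -6 (K(r, W) = 1 - 7 = -6)
41 - 67*K(-1, 7) = 41 - 67*(-6) = 41 + 402 = 443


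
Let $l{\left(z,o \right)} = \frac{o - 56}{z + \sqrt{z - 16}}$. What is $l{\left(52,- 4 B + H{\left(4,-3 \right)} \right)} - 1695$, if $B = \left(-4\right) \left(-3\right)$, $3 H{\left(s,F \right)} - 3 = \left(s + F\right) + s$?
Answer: $- \frac{147617}{87} \approx -1696.7$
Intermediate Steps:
$H{\left(s,F \right)} = 1 + \frac{F}{3} + \frac{2 s}{3}$ ($H{\left(s,F \right)} = 1 + \frac{\left(s + F\right) + s}{3} = 1 + \frac{\left(F + s\right) + s}{3} = 1 + \frac{F + 2 s}{3} = 1 + \left(\frac{F}{3} + \frac{2 s}{3}\right) = 1 + \frac{F}{3} + \frac{2 s}{3}$)
$B = 12$
$l{\left(z,o \right)} = \frac{-56 + o}{z + \sqrt{-16 + z}}$
$l{\left(52,- 4 B + H{\left(4,-3 \right)} \right)} - 1695 = \frac{-56 + \left(\left(-4\right) 12 + \left(1 + \frac{1}{3} \left(-3\right) + \frac{2}{3} \cdot 4\right)\right)}{52 + \sqrt{-16 + 52}} - 1695 = \frac{-56 + \left(-48 + \left(1 - 1 + \frac{8}{3}\right)\right)}{52 + \sqrt{36}} - 1695 = \frac{-56 + \left(-48 + \frac{8}{3}\right)}{52 + 6} - 1695 = \frac{-56 - \frac{136}{3}}{58} - 1695 = \frac{1}{58} \left(- \frac{304}{3}\right) - 1695 = - \frac{152}{87} - 1695 = - \frac{147617}{87}$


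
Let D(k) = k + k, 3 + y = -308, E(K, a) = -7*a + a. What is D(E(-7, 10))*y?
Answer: 37320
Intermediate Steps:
E(K, a) = -6*a
y = -311 (y = -3 - 308 = -311)
D(k) = 2*k
D(E(-7, 10))*y = (2*(-6*10))*(-311) = (2*(-60))*(-311) = -120*(-311) = 37320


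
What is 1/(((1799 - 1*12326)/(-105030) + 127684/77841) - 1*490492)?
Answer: -302801490/148521181392979 ≈ -2.0388e-6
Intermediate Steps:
1/(((1799 - 1*12326)/(-105030) + 127684/77841) - 1*490492) = 1/(((1799 - 12326)*(-1/105030) + 127684*(1/77841)) - 490492) = 1/((-10527*(-1/105030) + 127684/77841) - 490492) = 1/((3509/35010 + 127684/77841) - 490492) = 1/(527040101/302801490 - 490492) = 1/(-148521181392979/302801490) = -302801490/148521181392979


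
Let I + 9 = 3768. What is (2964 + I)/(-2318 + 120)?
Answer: -6723/2198 ≈ -3.0587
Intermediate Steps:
I = 3759 (I = -9 + 3768 = 3759)
(2964 + I)/(-2318 + 120) = (2964 + 3759)/(-2318 + 120) = 6723/(-2198) = 6723*(-1/2198) = -6723/2198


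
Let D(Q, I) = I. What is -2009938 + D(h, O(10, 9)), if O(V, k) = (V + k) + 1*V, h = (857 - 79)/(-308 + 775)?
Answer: -2009909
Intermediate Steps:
h = 778/467 ≈ 1.6660
O(V, k) = k + 2*V (O(V, k) = (V + k) + V = k + 2*V)
-2009938 + D(h, O(10, 9)) = -2009938 + (9 + 2*10) = -2009938 + (9 + 20) = -2009938 + 29 = -2009909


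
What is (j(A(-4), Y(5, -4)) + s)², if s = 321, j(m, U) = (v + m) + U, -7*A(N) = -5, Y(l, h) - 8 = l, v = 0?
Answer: 5489649/49 ≈ 1.1203e+5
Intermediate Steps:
Y(l, h) = 8 + l
A(N) = 5/7 (A(N) = -⅐*(-5) = 5/7)
j(m, U) = U + m (j(m, U) = (0 + m) + U = m + U = U + m)
(j(A(-4), Y(5, -4)) + s)² = (((8 + 5) + 5/7) + 321)² = ((13 + 5/7) + 321)² = (96/7 + 321)² = (2343/7)² = 5489649/49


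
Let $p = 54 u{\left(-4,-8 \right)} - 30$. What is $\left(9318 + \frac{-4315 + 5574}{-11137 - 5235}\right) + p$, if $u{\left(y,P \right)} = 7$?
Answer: $\frac{158250493}{16372} \approx 9665.9$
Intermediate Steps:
$p = 348$ ($p = 54 \cdot 7 - 30 = 378 - 30 = 348$)
$\left(9318 + \frac{-4315 + 5574}{-11137 - 5235}\right) + p = \left(9318 + \frac{-4315 + 5574}{-11137 - 5235}\right) + 348 = \left(9318 + \frac{1259}{-16372}\right) + 348 = \left(9318 + 1259 \left(- \frac{1}{16372}\right)\right) + 348 = \left(9318 - \frac{1259}{16372}\right) + 348 = \frac{152553037}{16372} + 348 = \frac{158250493}{16372}$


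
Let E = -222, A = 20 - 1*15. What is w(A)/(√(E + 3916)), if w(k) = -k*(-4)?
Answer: 10*√3694/1847 ≈ 0.32906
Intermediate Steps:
A = 5 (A = 20 - 15 = 5)
w(k) = 4*k
w(A)/(√(E + 3916)) = (4*5)/(√(-222 + 3916)) = 20/(√3694) = 20*(√3694/3694) = 10*√3694/1847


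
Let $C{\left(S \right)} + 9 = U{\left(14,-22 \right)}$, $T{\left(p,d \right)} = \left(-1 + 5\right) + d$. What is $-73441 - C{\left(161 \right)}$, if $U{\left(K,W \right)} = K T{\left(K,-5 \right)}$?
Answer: $-73418$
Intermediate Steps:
$T{\left(p,d \right)} = 4 + d$
$U{\left(K,W \right)} = - K$ ($U{\left(K,W \right)} = K \left(4 - 5\right) = K \left(-1\right) = - K$)
$C{\left(S \right)} = -23$ ($C{\left(S \right)} = -9 - 14 = -23$)
$-73441 - C{\left(161 \right)} = -73441 - -23 = -73441 + 23 = -73418$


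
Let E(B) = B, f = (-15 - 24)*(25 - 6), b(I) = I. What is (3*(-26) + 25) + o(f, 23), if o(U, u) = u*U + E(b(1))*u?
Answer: -17073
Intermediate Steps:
f = -741 (f = -39*19 = -741)
o(U, u) = u + U*u (o(U, u) = u*U + 1*u = U*u + u = u + U*u)
(3*(-26) + 25) + o(f, 23) = (3*(-26) + 25) + 23*(1 - 741) = (-78 + 25) + 23*(-740) = -53 - 17020 = -17073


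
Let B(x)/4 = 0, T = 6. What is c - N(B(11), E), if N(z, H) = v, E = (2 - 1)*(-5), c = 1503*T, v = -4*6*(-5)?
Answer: 8898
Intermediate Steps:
B(x) = 0 (B(x) = 4*0 = 0)
v = 120 (v = -24*(-5) = 120)
c = 9018 (c = 1503*6 = 9018)
E = -5 (E = 1*(-5) = -5)
N(z, H) = 120
c - N(B(11), E) = 9018 - 1*120 = 9018 - 120 = 8898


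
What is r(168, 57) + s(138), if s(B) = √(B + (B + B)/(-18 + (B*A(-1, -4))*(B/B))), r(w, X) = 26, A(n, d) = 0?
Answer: 26 + 4*√69/3 ≈ 37.076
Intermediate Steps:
s(B) = 2*√2*√B/3 (s(B) = √(B + (B + B)/(-18 + (B*0)*(B/B))) = √(B + (2*B)/(-18 + 0*1)) = √(B + (2*B)/(-18 + 0)) = √(B + (2*B)/(-18)) = √(B + (2*B)*(-1/18)) = √(B - B/9) = √(8*B/9) = 2*√2*√B/3)
r(168, 57) + s(138) = 26 + 2*√2*√138/3 = 26 + 4*√69/3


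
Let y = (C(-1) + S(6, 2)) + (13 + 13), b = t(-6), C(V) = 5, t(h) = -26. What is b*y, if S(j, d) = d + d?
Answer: -910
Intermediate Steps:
S(j, d) = 2*d
b = -26
y = 35 (y = (5 + 2*2) + (13 + 13) = (5 + 4) + 26 = 9 + 26 = 35)
b*y = -26*35 = -910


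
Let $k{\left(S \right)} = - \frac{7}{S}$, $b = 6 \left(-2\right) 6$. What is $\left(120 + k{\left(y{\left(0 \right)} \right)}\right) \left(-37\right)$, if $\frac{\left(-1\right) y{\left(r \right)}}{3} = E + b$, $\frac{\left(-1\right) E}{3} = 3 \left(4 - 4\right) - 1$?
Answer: $- \frac{918821}{207} \approx -4438.8$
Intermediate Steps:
$E = 3$ ($E = - 3 \left(3 \left(4 - 4\right) - 1\right) = - 3 \left(3 \cdot 0 - 1\right) = - 3 \left(0 - 1\right) = \left(-3\right) \left(-1\right) = 3$)
$b = -72$ ($b = \left(-12\right) 6 = -72$)
$y{\left(r \right)} = 207$ ($y{\left(r \right)} = - 3 \left(3 - 72\right) = \left(-3\right) \left(-69\right) = 207$)
$\left(120 + k{\left(y{\left(0 \right)} \right)}\right) \left(-37\right) = \left(120 - \frac{7}{207}\right) \left(-37\right) = \frac{24833}{207} \left(-37\right) = - \frac{918821}{207}$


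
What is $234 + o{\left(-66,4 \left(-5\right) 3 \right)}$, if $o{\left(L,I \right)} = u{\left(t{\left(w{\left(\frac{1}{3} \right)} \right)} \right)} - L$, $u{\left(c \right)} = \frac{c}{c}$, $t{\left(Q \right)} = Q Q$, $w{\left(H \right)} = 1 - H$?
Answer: $301$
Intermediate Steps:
$t{\left(Q \right)} = Q^{2}$
$u{\left(c \right)} = 1$
$o{\left(L,I \right)} = 1 - L$
$234 + o{\left(-66,4 \left(-5\right) 3 \right)} = 234 + \left(1 - -66\right) = 234 + \left(1 + 66\right) = 234 + 67 = 301$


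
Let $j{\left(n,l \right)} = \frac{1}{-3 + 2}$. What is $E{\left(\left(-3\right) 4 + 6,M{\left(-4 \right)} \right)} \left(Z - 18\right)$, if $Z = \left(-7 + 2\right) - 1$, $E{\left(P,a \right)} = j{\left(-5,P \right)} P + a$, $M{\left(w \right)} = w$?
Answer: $-48$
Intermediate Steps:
$j{\left(n,l \right)} = -1$ ($j{\left(n,l \right)} = \frac{1}{-1} = -1$)
$E{\left(P,a \right)} = a - P$ ($E{\left(P,a \right)} = - P + a = a - P$)
$Z = -6$ ($Z = -5 - 1 = -6$)
$E{\left(\left(-3\right) 4 + 6,M{\left(-4 \right)} \right)} \left(Z - 18\right) = \left(-4 - \left(\left(-3\right) 4 + 6\right)\right) \left(-6 - 18\right) = \left(-4 - \left(-12 + 6\right)\right) \left(-24\right) = \left(-4 - -6\right) \left(-24\right) = \left(-4 + 6\right) \left(-24\right) = 2 \left(-24\right) = -48$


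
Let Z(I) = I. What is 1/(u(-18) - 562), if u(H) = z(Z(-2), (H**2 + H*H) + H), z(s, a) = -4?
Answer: -1/566 ≈ -0.0017668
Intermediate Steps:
u(H) = -4
1/(u(-18) - 562) = 1/(-4 - 562) = 1/(-566) = -1/566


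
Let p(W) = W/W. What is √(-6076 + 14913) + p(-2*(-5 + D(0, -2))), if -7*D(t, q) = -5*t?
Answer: 1 + √8837 ≈ 95.005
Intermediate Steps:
D(t, q) = 5*t/7 (D(t, q) = -(-5)*t/7 = 5*t/7)
p(W) = 1
√(-6076 + 14913) + p(-2*(-5 + D(0, -2))) = √(-6076 + 14913) + 1 = √8837 + 1 = 1 + √8837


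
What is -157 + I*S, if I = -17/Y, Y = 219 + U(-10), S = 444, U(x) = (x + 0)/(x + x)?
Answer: -84019/439 ≈ -191.39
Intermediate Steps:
U(x) = 1/2 (U(x) = x/((2*x)) = x*(1/(2*x)) = 1/2)
Y = 439/2 (Y = 219 + 1/2 = 439/2 ≈ 219.50)
I = -34/439 (I = -17/439/2 = -17*2/439 = -34/439 ≈ -0.077449)
-157 + I*S = -157 - 34/439*444 = -157 - 15096/439 = -84019/439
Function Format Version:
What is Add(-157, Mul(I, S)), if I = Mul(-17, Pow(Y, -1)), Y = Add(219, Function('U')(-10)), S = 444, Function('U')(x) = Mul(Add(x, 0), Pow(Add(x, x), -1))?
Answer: Rational(-84019, 439) ≈ -191.39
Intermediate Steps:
Function('U')(x) = Rational(1, 2) (Function('U')(x) = Mul(x, Pow(Mul(2, x), -1)) = Mul(x, Mul(Rational(1, 2), Pow(x, -1))) = Rational(1, 2))
Y = Rational(439, 2) (Y = Add(219, Rational(1, 2)) = Rational(439, 2) ≈ 219.50)
I = Rational(-34, 439) (I = Mul(-17, Pow(Rational(439, 2), -1)) = Mul(-17, Rational(2, 439)) = Rational(-34, 439) ≈ -0.077449)
Add(-157, Mul(I, S)) = Add(-157, Mul(Rational(-34, 439), 444)) = Add(-157, Rational(-15096, 439)) = Rational(-84019, 439)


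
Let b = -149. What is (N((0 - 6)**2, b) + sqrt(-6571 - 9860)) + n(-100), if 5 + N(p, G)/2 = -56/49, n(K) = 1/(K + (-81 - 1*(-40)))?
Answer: -12133/987 + I*sqrt(16431) ≈ -12.293 + 128.18*I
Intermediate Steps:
n(K) = 1/(-41 + K) (n(K) = 1/(K + (-81 + 40)) = 1/(K - 41) = 1/(-41 + K))
N(p, G) = -86/7 (N(p, G) = -10 + 2*(-56/49) = -10 + 2*(-56*1/49) = -10 + 2*(-8/7) = -10 - 16/7 = -86/7)
(N((0 - 6)**2, b) + sqrt(-6571 - 9860)) + n(-100) = (-86/7 + sqrt(-6571 - 9860)) + 1/(-41 - 100) = (-86/7 + sqrt(-16431)) + 1/(-141) = (-86/7 + I*sqrt(16431)) - 1/141 = -12133/987 + I*sqrt(16431)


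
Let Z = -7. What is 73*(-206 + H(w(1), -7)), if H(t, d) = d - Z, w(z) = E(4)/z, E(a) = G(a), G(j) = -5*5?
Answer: -15038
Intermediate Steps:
G(j) = -25
E(a) = -25
w(z) = -25/z
H(t, d) = 7 + d (H(t, d) = d - 1*(-7) = d + 7 = 7 + d)
73*(-206 + H(w(1), -7)) = 73*(-206 + (7 - 7)) = 73*(-206 + 0) = 73*(-206) = -15038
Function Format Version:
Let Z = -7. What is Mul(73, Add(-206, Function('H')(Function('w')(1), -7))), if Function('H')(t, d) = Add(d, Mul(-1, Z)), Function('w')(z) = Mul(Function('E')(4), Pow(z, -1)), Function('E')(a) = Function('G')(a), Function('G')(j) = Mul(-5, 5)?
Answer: -15038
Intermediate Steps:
Function('G')(j) = -25
Function('E')(a) = -25
Function('w')(z) = Mul(-25, Pow(z, -1))
Function('H')(t, d) = Add(7, d) (Function('H')(t, d) = Add(d, Mul(-1, -7)) = Add(d, 7) = Add(7, d))
Mul(73, Add(-206, Function('H')(Function('w')(1), -7))) = Mul(73, Add(-206, Add(7, -7))) = Mul(73, Add(-206, 0)) = Mul(73, -206) = -15038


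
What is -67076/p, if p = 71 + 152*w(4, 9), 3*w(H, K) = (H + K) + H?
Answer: -201228/2797 ≈ -71.944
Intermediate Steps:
w(H, K) = K/3 + 2*H/3 (w(H, K) = ((H + K) + H)/3 = (K + 2*H)/3 = K/3 + 2*H/3)
p = 2797/3 (p = 71 + 152*((⅓)*9 + (⅔)*4) = 71 + 152*(3 + 8/3) = 71 + 152*(17/3) = 71 + 2584/3 = 2797/3 ≈ 932.33)
-67076/p = -67076/2797/3 = -67076*3/2797 = -201228/2797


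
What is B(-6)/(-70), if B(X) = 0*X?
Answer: 0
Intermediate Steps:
B(X) = 0
B(-6)/(-70) = 0/(-70) = -1/70*0 = 0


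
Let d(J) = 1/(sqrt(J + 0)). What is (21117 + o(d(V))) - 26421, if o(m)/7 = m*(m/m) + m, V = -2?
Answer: -5304 - 7*I*sqrt(2) ≈ -5304.0 - 9.8995*I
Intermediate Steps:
d(J) = 1/sqrt(J) (d(J) = 1/(sqrt(J)) = 1/sqrt(J))
o(m) = 14*m (o(m) = 7*(m*(m/m) + m) = 7*(m*1 + m) = 7*(m + m) = 7*(2*m) = 14*m)
(21117 + o(d(V))) - 26421 = (21117 + 14/sqrt(-2)) - 26421 = (21117 + 14*(-I*sqrt(2)/2)) - 26421 = (21117 - 7*I*sqrt(2)) - 26421 = -5304 - 7*I*sqrt(2)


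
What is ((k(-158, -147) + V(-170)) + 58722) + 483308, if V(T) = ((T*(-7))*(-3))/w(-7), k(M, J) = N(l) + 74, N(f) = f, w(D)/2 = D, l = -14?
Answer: 542345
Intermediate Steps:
w(D) = 2*D
k(M, J) = 60 (k(M, J) = -14 + 74 = 60)
V(T) = -3*T/2 (V(T) = ((T*(-7))*(-3))/((2*(-7))) = (-7*T*(-3))/(-14) = (21*T)*(-1/14) = -3*T/2)
((k(-158, -147) + V(-170)) + 58722) + 483308 = ((60 - 3/2*(-170)) + 58722) + 483308 = ((60 + 255) + 58722) + 483308 = (315 + 58722) + 483308 = 59037 + 483308 = 542345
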